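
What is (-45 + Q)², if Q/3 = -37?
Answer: 24336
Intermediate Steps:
Q = -111 (Q = 3*(-37) = -111)
(-45 + Q)² = (-45 - 111)² = (-156)² = 24336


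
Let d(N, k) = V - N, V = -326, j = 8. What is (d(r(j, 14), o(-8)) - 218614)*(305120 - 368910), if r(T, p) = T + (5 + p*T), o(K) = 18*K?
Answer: 13974156350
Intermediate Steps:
r(T, p) = 5 + T + T*p (r(T, p) = T + (5 + T*p) = 5 + T + T*p)
d(N, k) = -326 - N
(d(r(j, 14), o(-8)) - 218614)*(305120 - 368910) = ((-326 - (5 + 8 + 8*14)) - 218614)*(305120 - 368910) = ((-326 - (5 + 8 + 112)) - 218614)*(-63790) = ((-326 - 1*125) - 218614)*(-63790) = ((-326 - 125) - 218614)*(-63790) = (-451 - 218614)*(-63790) = -219065*(-63790) = 13974156350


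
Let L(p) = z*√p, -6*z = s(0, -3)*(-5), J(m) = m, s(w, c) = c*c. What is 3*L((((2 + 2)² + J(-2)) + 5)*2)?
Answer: 45*√38/2 ≈ 138.70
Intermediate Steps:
s(w, c) = c²
z = 15/2 (z = -(-3)²*(-5)/6 = -3*(-5)/2 = -⅙*(-45) = 15/2 ≈ 7.5000)
L(p) = 15*√p/2
3*L((((2 + 2)² + J(-2)) + 5)*2) = 3*(15*√((((2 + 2)² - 2) + 5)*2)/2) = 3*(15*√(((4² - 2) + 5)*2)/2) = 3*(15*√(((16 - 2) + 5)*2)/2) = 3*(15*√((14 + 5)*2)/2) = 3*(15*√(19*2)/2) = 3*(15*√38/2) = 45*√38/2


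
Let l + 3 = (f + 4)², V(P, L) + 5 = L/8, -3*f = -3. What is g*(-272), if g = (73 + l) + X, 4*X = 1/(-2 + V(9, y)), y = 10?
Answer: -594048/23 ≈ -25828.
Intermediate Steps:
f = 1 (f = -⅓*(-3) = 1)
V(P, L) = -5 + L/8
X = -1/23 (X = 1/(4*(-2 + (-5 + (⅛)*10))) = 1/(4*(-2 + (-5 + 5/4))) = 1/(4*(-2 - 15/4)) = 1/(4*(-23/4)) = (¼)*(-4/23) = -1/23 ≈ -0.043478)
l = 22 (l = -3 + (1 + 4)² = -3 + 5² = -3 + 25 = 22)
g = 2184/23 (g = (73 + 22) - 1/23 = 95 - 1/23 = 2184/23 ≈ 94.957)
g*(-272) = (2184/23)*(-272) = -594048/23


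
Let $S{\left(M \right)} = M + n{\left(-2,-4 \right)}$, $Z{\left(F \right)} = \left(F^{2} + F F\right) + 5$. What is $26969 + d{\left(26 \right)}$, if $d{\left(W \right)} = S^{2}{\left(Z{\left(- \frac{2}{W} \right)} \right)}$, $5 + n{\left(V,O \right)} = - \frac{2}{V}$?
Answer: $\frac{770290850}{28561} \approx 26970.0$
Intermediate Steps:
$n{\left(V,O \right)} = -5 - \frac{2}{V}$
$Z{\left(F \right)} = 5 + 2 F^{2}$ ($Z{\left(F \right)} = \left(F^{2} + F^{2}\right) + 5 = 2 F^{2} + 5 = 5 + 2 F^{2}$)
$S{\left(M \right)} = -4 + M$ ($S{\left(M \right)} = M - \left(5 + \frac{2}{-2}\right) = M - 4 = -4 + M$)
$d{\left(W \right)} = \left(1 + \frac{8}{W^{2}}\right)^{2}$ ($d{\left(W \right)} = \left(-4 + \left(5 + 2 \left(- \frac{2}{W}\right)^{2}\right)\right)^{2} = \left(-4 + \left(5 + 2 \frac{4}{W^{2}}\right)\right)^{2} = \left(-4 + \left(5 + \frac{8}{W^{2}}\right)\right)^{2} = \left(1 + \frac{8}{W^{2}}\right)^{2}$)
$26969 + d{\left(26 \right)} = 26969 + \frac{\left(8 + 26^{2}\right)^{2}}{456976} = 26969 + \frac{\left(8 + 676\right)^{2}}{456976} = 26969 + \frac{684^{2}}{456976} = 26969 + \frac{1}{456976} \cdot 467856 = 26969 + \frac{29241}{28561} = \frac{770290850}{28561}$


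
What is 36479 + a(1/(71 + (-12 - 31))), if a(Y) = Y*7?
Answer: 145917/4 ≈ 36479.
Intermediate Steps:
a(Y) = 7*Y
36479 + a(1/(71 + (-12 - 31))) = 36479 + 7/(71 + (-12 - 31)) = 36479 + 7/(71 - 43) = 36479 + 7/28 = 36479 + 7*(1/28) = 36479 + ¼ = 145917/4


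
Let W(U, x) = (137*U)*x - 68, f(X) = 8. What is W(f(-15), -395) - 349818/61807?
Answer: -26762039134/61807 ≈ -4.3299e+5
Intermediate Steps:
W(U, x) = -68 + 137*U*x (W(U, x) = 137*U*x - 68 = -68 + 137*U*x)
W(f(-15), -395) - 349818/61807 = (-68 + 137*8*(-395)) - 349818/61807 = (-68 - 432920) - 349818/61807 = -432988 - 1*349818/61807 = -432988 - 349818/61807 = -26762039134/61807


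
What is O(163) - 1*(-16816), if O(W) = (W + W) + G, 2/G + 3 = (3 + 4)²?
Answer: 394267/23 ≈ 17142.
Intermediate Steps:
G = 1/23 (G = 2/(-3 + (3 + 4)²) = 2/(-3 + 7²) = 2/(-3 + 49) = 2/46 = 2*(1/46) = 1/23 ≈ 0.043478)
O(W) = 1/23 + 2*W (O(W) = (W + W) + 1/23 = 2*W + 1/23 = 1/23 + 2*W)
O(163) - 1*(-16816) = (1/23 + 2*163) - 1*(-16816) = (1/23 + 326) + 16816 = 7499/23 + 16816 = 394267/23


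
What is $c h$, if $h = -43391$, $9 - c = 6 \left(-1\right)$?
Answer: $-650865$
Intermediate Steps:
$c = 15$ ($c = 9 - 6 \left(-1\right) = 9 - -6 = 9 + 6 = 15$)
$c h = 15 \left(-43391\right) = -650865$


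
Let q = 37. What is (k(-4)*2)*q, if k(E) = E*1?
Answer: -296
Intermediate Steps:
k(E) = E
(k(-4)*2)*q = -4*2*37 = -8*37 = -296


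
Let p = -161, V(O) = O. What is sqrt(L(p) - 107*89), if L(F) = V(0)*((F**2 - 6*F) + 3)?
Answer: I*sqrt(9523) ≈ 97.586*I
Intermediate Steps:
L(F) = 0 (L(F) = 0*((F**2 - 6*F) + 3) = 0*(3 + F**2 - 6*F) = 0)
sqrt(L(p) - 107*89) = sqrt(0 - 107*89) = sqrt(0 - 9523) = sqrt(-9523) = I*sqrt(9523)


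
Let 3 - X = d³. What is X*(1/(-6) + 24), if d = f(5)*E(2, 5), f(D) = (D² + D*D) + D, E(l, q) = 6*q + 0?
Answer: -214124624857/2 ≈ -1.0706e+11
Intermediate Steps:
E(l, q) = 6*q
f(D) = D + 2*D² (f(D) = (D² + D²) + D = 2*D² + D = D + 2*D²)
d = 1650 (d = (5*(1 + 2*5))*(6*5) = (5*(1 + 10))*30 = (5*11)*30 = 55*30 = 1650)
X = -4492124997 (X = 3 - 1*1650³ = 3 - 1*4492125000 = 3 - 4492125000 = -4492124997)
X*(1/(-6) + 24) = -4492124997*(1/(-6) + 24) = -4492124997*(-⅙ + 24) = -4492124997*143/6 = -214124624857/2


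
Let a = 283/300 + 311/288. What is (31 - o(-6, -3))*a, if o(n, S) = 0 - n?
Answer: 14567/288 ≈ 50.580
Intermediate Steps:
o(n, S) = -n
a = 14567/7200 (a = 283*(1/300) + 311*(1/288) = 283/300 + 311/288 = 14567/7200 ≈ 2.0232)
(31 - o(-6, -3))*a = (31 - (-1)*(-6))*(14567/7200) = (31 - 1*6)*(14567/7200) = (31 - 6)*(14567/7200) = 25*(14567/7200) = 14567/288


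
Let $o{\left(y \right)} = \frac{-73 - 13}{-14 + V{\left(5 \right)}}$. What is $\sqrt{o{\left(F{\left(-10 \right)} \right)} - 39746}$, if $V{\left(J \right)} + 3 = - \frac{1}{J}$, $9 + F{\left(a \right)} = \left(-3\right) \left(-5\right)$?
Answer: $i \sqrt{39741} \approx 199.35 i$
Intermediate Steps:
$F{\left(a \right)} = 6$ ($F{\left(a \right)} = -9 - -15 = -9 + 15 = 6$)
$V{\left(J \right)} = -3 - \frac{1}{J}$
$o{\left(y \right)} = 5$ ($o{\left(y \right)} = \frac{-73 - 13}{-14 - \frac{16}{5}} = - \frac{86}{-14 - \frac{16}{5}} = - \frac{86}{- \frac{86}{5}} = \left(-86\right) \left(- \frac{5}{86}\right) = 5$)
$\sqrt{o{\left(F{\left(-10 \right)} \right)} - 39746} = \sqrt{5 - 39746} = \sqrt{-39741} = i \sqrt{39741}$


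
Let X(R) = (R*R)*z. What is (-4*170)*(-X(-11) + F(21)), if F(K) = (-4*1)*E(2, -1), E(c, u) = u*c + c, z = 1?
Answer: 82280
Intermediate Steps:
E(c, u) = c + c*u (E(c, u) = c*u + c = c + c*u)
X(R) = R² (X(R) = (R*R)*1 = R²*1 = R²)
F(K) = 0 (F(K) = (-4*1)*(2*(1 - 1)) = -8*0 = -4*0 = 0)
(-4*170)*(-X(-11) + F(21)) = (-4*170)*(-1*(-11)² + 0) = -680*(-1*121 + 0) = -680*(-121 + 0) = -680*(-121) = 82280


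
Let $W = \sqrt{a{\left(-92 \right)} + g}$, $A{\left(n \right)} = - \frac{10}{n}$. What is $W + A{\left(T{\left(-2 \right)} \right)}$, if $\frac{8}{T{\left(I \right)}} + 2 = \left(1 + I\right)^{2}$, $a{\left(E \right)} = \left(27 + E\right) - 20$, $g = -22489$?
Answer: $\frac{5}{4} + i \sqrt{22574} \approx 1.25 + 150.25 i$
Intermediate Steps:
$a{\left(E \right)} = 7 + E$
$T{\left(I \right)} = \frac{8}{-2 + \left(1 + I\right)^{2}}$
$W = i \sqrt{22574}$ ($W = \sqrt{\left(7 - 92\right) - 22489} = \sqrt{-85 - 22489} = \sqrt{-22574} = i \sqrt{22574} \approx 150.25 i$)
$W + A{\left(T{\left(-2 \right)} \right)} = i \sqrt{22574} - \frac{10}{8 \frac{1}{-2 + \left(1 - 2\right)^{2}}} = i \sqrt{22574} - \frac{10}{8 \frac{1}{-2 + \left(-1\right)^{2}}} = i \sqrt{22574} - \frac{10}{8 \frac{1}{-2 + 1}} = i \sqrt{22574} - \frac{10}{8 \frac{1}{-1}} = i \sqrt{22574} - \frac{10}{8 \left(-1\right)} = i \sqrt{22574} - \frac{10}{-8} = i \sqrt{22574} - - \frac{5}{4} = i \sqrt{22574} + \frac{5}{4} = \frac{5}{4} + i \sqrt{22574}$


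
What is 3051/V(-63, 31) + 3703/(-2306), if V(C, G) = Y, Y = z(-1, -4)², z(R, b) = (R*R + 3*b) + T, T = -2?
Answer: 6409799/389714 ≈ 16.447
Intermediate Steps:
z(R, b) = -2 + R² + 3*b (z(R, b) = (R*R + 3*b) - 2 = (R² + 3*b) - 2 = -2 + R² + 3*b)
Y = 169 (Y = (-2 + (-1)² + 3*(-4))² = (-2 + 1 - 12)² = (-13)² = 169)
V(C, G) = 169
3051/V(-63, 31) + 3703/(-2306) = 3051/169 + 3703/(-2306) = 3051*(1/169) + 3703*(-1/2306) = 3051/169 - 3703/2306 = 6409799/389714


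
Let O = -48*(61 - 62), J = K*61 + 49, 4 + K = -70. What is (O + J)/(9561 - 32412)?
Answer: 4417/22851 ≈ 0.19330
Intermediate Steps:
K = -74 (K = -4 - 70 = -74)
J = -4465 (J = -74*61 + 49 = -4514 + 49 = -4465)
O = 48 (O = -48*(-1) = 48)
(O + J)/(9561 - 32412) = (48 - 4465)/(9561 - 32412) = -4417/(-22851) = -4417*(-1/22851) = 4417/22851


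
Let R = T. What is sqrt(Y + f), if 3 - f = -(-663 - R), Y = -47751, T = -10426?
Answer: I*sqrt(37985) ≈ 194.9*I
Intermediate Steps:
R = -10426
f = 9766 (f = 3 - (-1)*(-663 - 1*(-10426)) = 3 - (-1)*(-663 + 10426) = 3 - (-1)*9763 = 3 - 1*(-9763) = 3 + 9763 = 9766)
sqrt(Y + f) = sqrt(-47751 + 9766) = sqrt(-37985) = I*sqrt(37985)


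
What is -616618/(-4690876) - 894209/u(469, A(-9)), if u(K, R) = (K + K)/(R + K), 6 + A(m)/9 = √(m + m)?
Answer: -217596023687772/550005211 - 24143643*I*√2/938 ≈ -3.9563e+5 - 36401.0*I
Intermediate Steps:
A(m) = -54 + 9*√2*√m (A(m) = -54 + 9*√(m + m) = -54 + 9*√(2*m) = -54 + 9*(√2*√m) = -54 + 9*√2*√m)
u(K, R) = 2*K/(K + R) (u(K, R) = (2*K)/(K + R) = 2*K/(K + R))
-616618/(-4690876) - 894209/u(469, A(-9)) = -616618/(-4690876) - (371096735/938 + 24143643*I*√2/938) = -616618*(-1/4690876) - (371096735/938 + 24143643*I*√2/938) = 308309/2345438 - (371096735/938 + 24143643*I*√2/938) = 308309/2345438 - 894209*(415/938 + 27*I*√2/938) = 308309/2345438 + (-371096735/938 - 24143643*I*√2/938) = -217596023687772/550005211 - 24143643*I*√2/938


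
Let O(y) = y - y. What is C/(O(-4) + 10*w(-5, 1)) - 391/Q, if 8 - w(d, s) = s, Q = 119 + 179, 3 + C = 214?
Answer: 8877/5215 ≈ 1.7022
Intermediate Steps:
C = 211 (C = -3 + 214 = 211)
O(y) = 0
Q = 298
w(d, s) = 8 - s
C/(O(-4) + 10*w(-5, 1)) - 391/Q = 211/(0 + 10*(8 - 1*1)) - 391/298 = 211/(0 + 10*(8 - 1)) - 391*1/298 = 211/(0 + 10*7) - 391/298 = 211/(0 + 70) - 391/298 = 211/70 - 391/298 = 8877/5215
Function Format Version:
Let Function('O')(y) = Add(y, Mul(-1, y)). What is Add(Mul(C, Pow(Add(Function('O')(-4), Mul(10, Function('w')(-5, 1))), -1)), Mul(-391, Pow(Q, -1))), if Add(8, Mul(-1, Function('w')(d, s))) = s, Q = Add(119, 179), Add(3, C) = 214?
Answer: Rational(8877, 5215) ≈ 1.7022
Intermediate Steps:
C = 211 (C = Add(-3, 214) = 211)
Function('O')(y) = 0
Q = 298
Function('w')(d, s) = Add(8, Mul(-1, s))
Add(Mul(C, Pow(Add(Function('O')(-4), Mul(10, Function('w')(-5, 1))), -1)), Mul(-391, Pow(Q, -1))) = Add(Mul(211, Pow(Add(0, Mul(10, Add(8, Mul(-1, 1)))), -1)), Mul(-391, Pow(298, -1))) = Add(Mul(211, Pow(Add(0, Mul(10, Add(8, -1))), -1)), Mul(-391, Rational(1, 298))) = Add(Mul(211, Pow(Add(0, Mul(10, 7)), -1)), Rational(-391, 298)) = Add(Mul(211, Pow(Add(0, 70), -1)), Rational(-391, 298)) = Add(Mul(211, Pow(70, -1)), Rational(-391, 298)) = Add(Mul(211, Rational(1, 70)), Rational(-391, 298)) = Add(Rational(211, 70), Rational(-391, 298)) = Rational(8877, 5215)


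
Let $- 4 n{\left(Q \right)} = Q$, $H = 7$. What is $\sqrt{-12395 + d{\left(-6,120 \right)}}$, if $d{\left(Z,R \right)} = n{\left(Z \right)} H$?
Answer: $\frac{i \sqrt{49538}}{2} \approx 111.29 i$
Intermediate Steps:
$n{\left(Q \right)} = - \frac{Q}{4}$
$d{\left(Z,R \right)} = - \frac{7 Z}{4}$ ($d{\left(Z,R \right)} = - \frac{Z}{4} \cdot 7 = - \frac{7 Z}{4}$)
$\sqrt{-12395 + d{\left(-6,120 \right)}} = \sqrt{-12395 - - \frac{21}{2}} = \sqrt{-12395 + \frac{21}{2}} = \sqrt{- \frac{24769}{2}} = \frac{i \sqrt{49538}}{2}$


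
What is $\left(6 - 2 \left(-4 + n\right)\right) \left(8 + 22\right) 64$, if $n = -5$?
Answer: $46080$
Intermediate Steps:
$\left(6 - 2 \left(-4 + n\right)\right) \left(8 + 22\right) 64 = \left(6 - 2 \left(-4 - 5\right)\right) \left(8 + 22\right) 64 = \left(6 - 2 \left(-9\right)\right) 30 \cdot 64 = \left(6 - -18\right) 30 \cdot 64 = \left(6 + 18\right) 30 \cdot 64 = 24 \cdot 30 \cdot 64 = 720 \cdot 64 = 46080$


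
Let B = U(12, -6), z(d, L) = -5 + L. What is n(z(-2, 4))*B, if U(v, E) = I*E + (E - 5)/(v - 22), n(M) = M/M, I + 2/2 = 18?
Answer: -1009/10 ≈ -100.90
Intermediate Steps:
I = 17 (I = -1 + 18 = 17)
n(M) = 1
U(v, E) = 17*E + (-5 + E)/(-22 + v) (U(v, E) = 17*E + (E - 5)/(v - 22) = 17*E + (-5 + E)/(-22 + v))
B = -1009/10 (B = (-5 - 373*(-6) + 17*(-6)*12)/(-22 + 12) = (-5 + 2238 - 1224)/(-10) = -⅒*1009 = -1009/10 ≈ -100.90)
n(z(-2, 4))*B = 1*(-1009/10) = -1009/10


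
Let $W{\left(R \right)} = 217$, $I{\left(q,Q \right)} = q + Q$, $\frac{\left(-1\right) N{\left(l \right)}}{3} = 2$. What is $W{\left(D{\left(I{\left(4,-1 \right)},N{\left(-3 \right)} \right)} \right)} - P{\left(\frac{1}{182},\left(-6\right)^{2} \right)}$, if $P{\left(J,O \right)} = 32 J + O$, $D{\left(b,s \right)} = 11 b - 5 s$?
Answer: $\frac{16455}{91} \approx 180.82$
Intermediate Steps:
$N{\left(l \right)} = -6$ ($N{\left(l \right)} = \left(-3\right) 2 = -6$)
$I{\left(q,Q \right)} = Q + q$
$D{\left(b,s \right)} = - 5 s + 11 b$
$P{\left(J,O \right)} = O + 32 J$
$W{\left(D{\left(I{\left(4,-1 \right)},N{\left(-3 \right)} \right)} \right)} - P{\left(\frac{1}{182},\left(-6\right)^{2} \right)} = 217 - \left(\left(-6\right)^{2} + \frac{32}{182}\right) = 217 - \left(36 + 32 \cdot \frac{1}{182}\right) = 217 - \left(36 + \frac{16}{91}\right) = 217 - \frac{3292}{91} = \frac{16455}{91}$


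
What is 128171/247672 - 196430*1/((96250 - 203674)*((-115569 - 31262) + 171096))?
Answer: 11197879903/21635139888 ≈ 0.51758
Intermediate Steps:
128171/247672 - 196430*1/((96250 - 203674)*((-115569 - 31262) + 171096)) = 128171*(1/247672) - 196430*(-1/(107424*(-146831 + 171096))) = 128171/247672 - 196430/((-107424*24265)) = 128171/247672 - 196430/(-2606643360) = 128171/247672 - 196430*(-1/2606643360) = 128171/247672 + 19643/260664336 = 11197879903/21635139888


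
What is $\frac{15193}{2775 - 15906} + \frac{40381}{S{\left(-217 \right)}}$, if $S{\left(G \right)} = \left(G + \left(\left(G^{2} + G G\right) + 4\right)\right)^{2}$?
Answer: $- \frac{134144866428514}{115939130105475} \approx -1.157$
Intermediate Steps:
$S{\left(G \right)} = \left(4 + G + 2 G^{2}\right)^{2}$ ($S{\left(G \right)} = \left(G + \left(\left(G^{2} + G^{2}\right) + 4\right)\right)^{2} = \left(G + \left(2 G^{2} + 4\right)\right)^{2} = \left(G + \left(4 + 2 G^{2}\right)\right)^{2} = \left(4 + G + 2 G^{2}\right)^{2}$)
$\frac{15193}{2775 - 15906} + \frac{40381}{S{\left(-217 \right)}} = \frac{15193}{2775 - 15906} + \frac{40381}{\left(4 - 217 + 2 \left(-217\right)^{2}\right)^{2}} = \frac{15193}{2775 - 15906} + \frac{40381}{\left(4 - 217 + 2 \cdot 47089\right)^{2}} = \frac{15193}{-13131} + \frac{40381}{\left(4 - 217 + 94178\right)^{2}} = 15193 \left(- \frac{1}{13131}\right) + \frac{40381}{93965^{2}} = - \frac{15193}{13131} + \frac{40381}{8829421225} = - \frac{134144866428514}{115939130105475}$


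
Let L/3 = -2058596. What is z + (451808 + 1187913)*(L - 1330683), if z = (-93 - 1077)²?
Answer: -12308516765691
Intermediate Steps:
L = -6175788 (L = 3*(-2058596) = -6175788)
z = 1368900 (z = (-1170)² = 1368900)
z + (451808 + 1187913)*(L - 1330683) = 1368900 + (451808 + 1187913)*(-6175788 - 1330683) = 1368900 + 1639721*(-7506471) = 1368900 - 12308518134591 = -12308516765691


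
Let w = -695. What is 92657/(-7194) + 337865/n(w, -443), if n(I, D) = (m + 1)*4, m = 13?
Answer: 1212706009/201432 ≈ 6020.4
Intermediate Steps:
n(I, D) = 56 (n(I, D) = (13 + 1)*4 = 14*4 = 56)
92657/(-7194) + 337865/n(w, -443) = 92657/(-7194) + 337865/56 = 92657*(-1/7194) + 337865*(1/56) = -92657/7194 + 337865/56 = 1212706009/201432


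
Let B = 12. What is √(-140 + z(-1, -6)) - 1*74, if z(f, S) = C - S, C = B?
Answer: -74 + I*√122 ≈ -74.0 + 11.045*I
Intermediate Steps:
C = 12
z(f, S) = 12 - S
√(-140 + z(-1, -6)) - 1*74 = √(-140 + (12 - 1*(-6))) - 1*74 = √(-140 + (12 + 6)) - 74 = √(-140 + 18) - 74 = √(-122) - 74 = I*√122 - 74 = -74 + I*√122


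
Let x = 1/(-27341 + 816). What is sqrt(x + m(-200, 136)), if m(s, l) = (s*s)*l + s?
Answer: sqrt(153092427393939)/5305 ≈ 2332.3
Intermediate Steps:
x = -1/26525 (x = 1/(-26525) = -1/26525 ≈ -3.7700e-5)
m(s, l) = s + l*s**2 (m(s, l) = s**2*l + s = l*s**2 + s = s + l*s**2)
sqrt(x + m(-200, 136)) = sqrt(-1/26525 - 200*(1 + 136*(-200))) = sqrt(-1/26525 - 200*(1 - 27200)) = sqrt(-1/26525 - 200*(-27199)) = sqrt(-1/26525 + 5439800) = sqrt(144290694999/26525) = sqrt(153092427393939)/5305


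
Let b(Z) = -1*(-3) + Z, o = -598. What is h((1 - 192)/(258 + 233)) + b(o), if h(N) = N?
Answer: -292336/491 ≈ -595.39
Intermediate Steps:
b(Z) = 3 + Z
h((1 - 192)/(258 + 233)) + b(o) = (1 - 192)/(258 + 233) + (3 - 598) = -191/491 - 595 = -292336/491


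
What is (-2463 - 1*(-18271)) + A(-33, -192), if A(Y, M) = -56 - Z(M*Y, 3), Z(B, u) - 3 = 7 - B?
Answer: 22078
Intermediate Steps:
Z(B, u) = 10 - B (Z(B, u) = 3 + (7 - B) = 10 - B)
A(Y, M) = -66 + M*Y (A(Y, M) = -56 - (10 - M*Y) = -56 + (-10 + M*Y) = -66 + M*Y)
(-2463 - 1*(-18271)) + A(-33, -192) = (-2463 - 1*(-18271)) + (-66 - 192*(-33)) = (-2463 + 18271) + (-66 + 6336) = 15808 + 6270 = 22078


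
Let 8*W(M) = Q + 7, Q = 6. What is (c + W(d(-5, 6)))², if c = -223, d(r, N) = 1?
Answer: 3136441/64 ≈ 49007.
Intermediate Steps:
W(M) = 13/8 (W(M) = (6 + 7)/8 = (⅛)*13 = 13/8)
(c + W(d(-5, 6)))² = (-223 + 13/8)² = (-1771/8)² = 3136441/64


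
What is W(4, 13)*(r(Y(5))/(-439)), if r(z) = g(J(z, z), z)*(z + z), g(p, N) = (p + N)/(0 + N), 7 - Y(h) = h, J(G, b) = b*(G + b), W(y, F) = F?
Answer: -260/439 ≈ -0.59225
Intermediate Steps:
Y(h) = 7 - h
g(p, N) = (N + p)/N
r(z) = 2*z + 4*z² (r(z) = ((z + z*(z + z))/z)*(z + z) = ((z + z*(2*z))/z)*(2*z) = ((z + 2*z²)/z)*(2*z) = 2*z + 4*z²)
W(4, 13)*(r(Y(5))/(-439)) = 13*((2*(7 - 1*5)*(1 + 2*(7 - 1*5)))/(-439)) = 13*((2*(7 - 5)*(1 + 2*(7 - 5)))*(-1/439)) = 13*((2*2*(1 + 2*2))*(-1/439)) = 13*((2*2*(1 + 4))*(-1/439)) = 13*((2*2*5)*(-1/439)) = 13*(20*(-1/439)) = 13*(-20/439) = -260/439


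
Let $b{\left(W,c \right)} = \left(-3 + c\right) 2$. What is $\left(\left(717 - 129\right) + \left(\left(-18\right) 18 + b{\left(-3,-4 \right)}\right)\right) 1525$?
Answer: $381250$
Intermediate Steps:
$b{\left(W,c \right)} = -6 + 2 c$
$\left(\left(717 - 129\right) + \left(\left(-18\right) 18 + b{\left(-3,-4 \right)}\right)\right) 1525 = \left(\left(717 - 129\right) + \left(\left(-18\right) 18 + \left(-6 + 2 \left(-4\right)\right)\right)\right) 1525 = \left(588 - 338\right) 1525 = 250 \cdot 1525 = 381250$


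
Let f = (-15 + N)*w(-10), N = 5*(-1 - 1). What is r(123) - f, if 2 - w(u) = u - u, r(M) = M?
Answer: 173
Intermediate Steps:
N = -10 (N = 5*(-2) = -10)
w(u) = 2 (w(u) = 2 - (u - u) = 2 - 1*0 = 2 + 0 = 2)
f = -50 (f = (-15 - 10)*2 = -25*2 = -50)
r(123) - f = 123 - 1*(-50) = 123 + 50 = 173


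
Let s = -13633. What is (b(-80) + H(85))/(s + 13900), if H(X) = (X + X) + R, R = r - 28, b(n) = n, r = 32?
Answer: 94/267 ≈ 0.35206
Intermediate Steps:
R = 4 (R = 32 - 28 = 4)
H(X) = 4 + 2*X (H(X) = (X + X) + 4 = 2*X + 4 = 4 + 2*X)
(b(-80) + H(85))/(s + 13900) = (-80 + (4 + 2*85))/(-13633 + 13900) = (-80 + (4 + 170))/267 = (-80 + 174)*(1/267) = 94*(1/267) = 94/267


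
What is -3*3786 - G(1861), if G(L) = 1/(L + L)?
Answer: -42274477/3722 ≈ -11358.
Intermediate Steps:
G(L) = 1/(2*L)
-3*3786 - G(1861) = -3*3786 - 1/(2*1861) = -1*11358 - 1/(2*1861) = -11358 - 1*1/3722 = -11358 - 1/3722 = -42274477/3722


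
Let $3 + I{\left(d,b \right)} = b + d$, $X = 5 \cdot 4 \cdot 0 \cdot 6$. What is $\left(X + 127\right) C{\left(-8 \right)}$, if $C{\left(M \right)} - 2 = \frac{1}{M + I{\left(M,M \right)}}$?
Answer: $\frac{6731}{27} \approx 249.3$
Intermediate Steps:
$X = 0$ ($X = 20 \cdot 0 \cdot 6 = 0 \cdot 6 = 0$)
$I{\left(d,b \right)} = -3 + b + d$ ($I{\left(d,b \right)} = -3 + \left(b + d\right) = -3 + b + d$)
$C{\left(M \right)} = 2 + \frac{1}{-3 + 3 M}$ ($C{\left(M \right)} = 2 + \frac{1}{M + \left(-3 + M + M\right)} = 2 + \frac{1}{M + \left(-3 + 2 M\right)} = 2 + \frac{1}{-3 + 3 M}$)
$\left(X + 127\right) C{\left(-8 \right)} = \left(0 + 127\right) \frac{-5 + 6 \left(-8\right)}{3 \left(-1 - 8\right)} = 127 \frac{-5 - 48}{3 \left(-9\right)} = 127 \cdot \frac{1}{3} \left(- \frac{1}{9}\right) \left(-53\right) = 127 \cdot \frac{53}{27} = \frac{6731}{27}$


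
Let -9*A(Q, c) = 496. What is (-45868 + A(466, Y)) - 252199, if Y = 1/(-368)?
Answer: -2683099/9 ≈ -2.9812e+5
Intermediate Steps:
Y = -1/368 ≈ -0.0027174
A(Q, c) = -496/9 (A(Q, c) = -⅑*496 = -496/9)
(-45868 + A(466, Y)) - 252199 = (-45868 - 496/9) - 252199 = -413308/9 - 252199 = -2683099/9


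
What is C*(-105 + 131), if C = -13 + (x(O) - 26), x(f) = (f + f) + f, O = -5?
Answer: -1404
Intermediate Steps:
x(f) = 3*f (x(f) = 2*f + f = 3*f)
C = -54 (C = -13 + (3*(-5) - 26) = -13 + (-15 - 26) = -13 - 41 = -54)
C*(-105 + 131) = -54*(-105 + 131) = -54*26 = -1404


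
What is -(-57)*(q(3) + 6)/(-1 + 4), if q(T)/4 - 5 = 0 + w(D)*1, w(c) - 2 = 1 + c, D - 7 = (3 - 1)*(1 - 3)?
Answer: 950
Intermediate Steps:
D = 3 (D = 7 + (3 - 1)*(1 - 3) = 7 + 2*(-2) = 7 - 4 = 3)
w(c) = 3 + c (w(c) = 2 + (1 + c) = 3 + c)
q(T) = 44 (q(T) = 20 + 4*(0 + (3 + 3)*1) = 20 + 4*(0 + 6*1) = 20 + 4*(0 + 6) = 20 + 4*6 = 20 + 24 = 44)
-(-57)*(q(3) + 6)/(-1 + 4) = -(-57)*(44 + 6)/(-1 + 4) = -(-57)*50/3 = -3*(-950/3) = 950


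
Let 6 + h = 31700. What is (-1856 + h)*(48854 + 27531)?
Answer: 2279175630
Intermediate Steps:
h = 31694 (h = -6 + 31700 = 31694)
(-1856 + h)*(48854 + 27531) = (-1856 + 31694)*(48854 + 27531) = 29838*76385 = 2279175630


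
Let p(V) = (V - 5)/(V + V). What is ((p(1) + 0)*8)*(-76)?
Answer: 1216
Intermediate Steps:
p(V) = (-5 + V)/(2*V) (p(V) = (-5 + V)/((2*V)) = (-5 + V)*(1/(2*V)) = (-5 + V)/(2*V))
((p(1) + 0)*8)*(-76) = (((½)*(-5 + 1)/1 + 0)*8)*(-76) = (((½)*1*(-4) + 0)*8)*(-76) = ((-2 + 0)*8)*(-76) = -2*8*(-76) = -16*(-76) = 1216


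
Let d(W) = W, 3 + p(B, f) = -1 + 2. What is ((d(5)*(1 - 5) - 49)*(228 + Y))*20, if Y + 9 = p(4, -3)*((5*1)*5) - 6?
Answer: -224940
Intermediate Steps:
p(B, f) = -2 (p(B, f) = -3 + (-1 + 2) = -3 + 1 = -2)
Y = -65 (Y = -9 + (-2*5*1*5 - 6) = -9 + (-10*5 - 6) = -9 + (-2*25 - 6) = -9 + (-50 - 6) = -9 - 56 = -65)
((d(5)*(1 - 5) - 49)*(228 + Y))*20 = ((5*(1 - 5) - 49)*(228 - 65))*20 = ((5*(-4) - 49)*163)*20 = ((-20 - 49)*163)*20 = -69*163*20 = -11247*20 = -224940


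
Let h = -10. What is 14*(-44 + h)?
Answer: -756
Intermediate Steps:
14*(-44 + h) = 14*(-44 - 10) = 14*(-54) = -756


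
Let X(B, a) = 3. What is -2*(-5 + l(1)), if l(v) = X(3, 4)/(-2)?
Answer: 13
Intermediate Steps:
l(v) = -3/2 (l(v) = 3/(-2) = 3*(-1/2) = -3/2)
-2*(-5 + l(1)) = -2*(-5 - 3/2) = -2*(-13/2) = 13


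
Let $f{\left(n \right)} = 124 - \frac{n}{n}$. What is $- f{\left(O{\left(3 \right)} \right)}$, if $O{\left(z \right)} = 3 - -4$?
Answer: $-123$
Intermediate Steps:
$O{\left(z \right)} = 7$ ($O{\left(z \right)} = 3 + 4 = 7$)
$f{\left(n \right)} = 123$ ($f{\left(n \right)} = 124 - 1 = 123$)
$- f{\left(O{\left(3 \right)} \right)} = \left(-1\right) 123 = -123$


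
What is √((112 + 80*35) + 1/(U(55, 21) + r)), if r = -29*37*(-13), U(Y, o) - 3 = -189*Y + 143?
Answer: √398652837/370 ≈ 53.963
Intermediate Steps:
U(Y, o) = 146 - 189*Y (U(Y, o) = 3 + (-189*Y + 143) = 3 + (143 - 189*Y) = 146 - 189*Y)
r = 13949 (r = -1073*(-13) = 13949)
√((112 + 80*35) + 1/(U(55, 21) + r)) = √((112 + 80*35) + 1/((146 - 189*55) + 13949)) = √((112 + 2800) + 1/((146 - 10395) + 13949)) = √(2912 + 1/(-10249 + 13949)) = √(2912 + 1/3700) = √(10774401/3700) = √398652837/370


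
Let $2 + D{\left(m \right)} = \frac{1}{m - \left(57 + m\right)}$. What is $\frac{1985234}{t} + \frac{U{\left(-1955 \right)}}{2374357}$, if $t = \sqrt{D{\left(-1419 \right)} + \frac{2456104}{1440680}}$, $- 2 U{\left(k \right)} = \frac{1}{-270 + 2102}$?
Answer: $- \frac{1}{8699644048} - \frac{992617 i \sqrt{32950501454730}}{1605017} \approx -1.1495 \cdot 10^{-10} - 3.55 \cdot 10^{6} i$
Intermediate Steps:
$D{\left(m \right)} = - \frac{115}{57}$ ($D{\left(m \right)} = -2 + \frac{1}{m - \left(57 + m\right)} = -2 + \frac{1}{-57} = -2 - \frac{1}{57} = - \frac{115}{57}$)
$U{\left(k \right)} = - \frac{1}{3664}$ ($U{\left(k \right)} = - \frac{1}{2 \left(-270 + 2102\right)} = - \frac{1}{2 \cdot 1832} = \left(- \frac{1}{2}\right) \frac{1}{1832} = - \frac{1}{3664}$)
$t = \frac{i \sqrt{32950501454730}}{10264845}$ ($t = \sqrt{- \frac{115}{57} + \frac{2456104}{1440680}} = \sqrt{- \frac{115}{57} + 2456104 \cdot \frac{1}{1440680}} = \sqrt{- \frac{115}{57} + \frac{307013}{180085}} = \sqrt{- \frac{3210034}{10264845}} = \frac{i \sqrt{32950501454730}}{10264845} \approx 0.55921 i$)
$\frac{1985234}{t} + \frac{U{\left(-1955 \right)}}{2374357} = \frac{1985234}{\frac{1}{10264845} i \sqrt{32950501454730}} - \frac{1}{3664 \cdot 2374357} = 1985234 \left(- \frac{i \sqrt{32950501454730}}{3210034}\right) - \frac{1}{8699644048} = - \frac{992617 i \sqrt{32950501454730}}{1605017} - \frac{1}{8699644048} = - \frac{1}{8699644048} - \frac{992617 i \sqrt{32950501454730}}{1605017}$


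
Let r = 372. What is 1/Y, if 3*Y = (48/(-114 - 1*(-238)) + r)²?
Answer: 961/44421312 ≈ 2.1634e-5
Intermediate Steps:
Y = 44421312/961 (Y = (48/(-114 - 1*(-238)) + 372)²/3 = (48/(-114 + 238) + 372)²/3 = (48/124 + 372)²/3 = (48*(1/124) + 372)²/3 = (12/31 + 372)²/3 = (11544/31)²/3 = (⅓)*(133263936/961) = 44421312/961 ≈ 46224.)
1/Y = 1/(44421312/961) = 961/44421312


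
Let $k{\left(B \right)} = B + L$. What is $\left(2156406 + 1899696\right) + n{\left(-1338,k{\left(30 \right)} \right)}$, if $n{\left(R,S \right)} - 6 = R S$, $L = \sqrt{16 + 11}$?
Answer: $4015968 - 4014 \sqrt{3} \approx 4.009 \cdot 10^{6}$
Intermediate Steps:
$L = 3 \sqrt{3}$ ($L = \sqrt{27} = 3 \sqrt{3} \approx 5.1962$)
$k{\left(B \right)} = B + 3 \sqrt{3}$
$n{\left(R,S \right)} = 6 + R S$
$\left(2156406 + 1899696\right) + n{\left(-1338,k{\left(30 \right)} \right)} = \left(2156406 + 1899696\right) + \left(6 - 1338 \left(30 + 3 \sqrt{3}\right)\right) = 4056102 + \left(6 - \left(40140 + 4014 \sqrt{3}\right)\right) = 4056102 - \left(40134 + 4014 \sqrt{3}\right) = 4015968 - 4014 \sqrt{3}$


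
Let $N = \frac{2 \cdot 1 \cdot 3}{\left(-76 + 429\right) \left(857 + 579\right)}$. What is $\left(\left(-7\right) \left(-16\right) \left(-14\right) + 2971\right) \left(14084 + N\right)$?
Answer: $\frac{5008213533017}{253454} \approx 1.976 \cdot 10^{7}$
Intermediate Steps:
$N = \frac{3}{253454}$ ($N = \frac{2 \cdot 3}{353 \cdot 1436} = \frac{6}{506908} = 6 \cdot \frac{1}{506908} = \frac{3}{253454} \approx 1.1836 \cdot 10^{-5}$)
$\left(\left(-7\right) \left(-16\right) \left(-14\right) + 2971\right) \left(14084 + N\right) = \left(\left(-7\right) \left(-16\right) \left(-14\right) + 2971\right) \left(14084 + \frac{3}{253454}\right) = \left(112 \left(-14\right) + 2971\right) \frac{3569646139}{253454} = \left(-1568 + 2971\right) \frac{3569646139}{253454} = 1403 \cdot \frac{3569646139}{253454} = \frac{5008213533017}{253454}$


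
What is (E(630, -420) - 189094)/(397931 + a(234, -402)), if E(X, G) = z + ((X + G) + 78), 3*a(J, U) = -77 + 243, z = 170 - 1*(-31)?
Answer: -565815/1193959 ≈ -0.47390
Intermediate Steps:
z = 201 (z = 170 + 31 = 201)
a(J, U) = 166/3 (a(J, U) = (-77 + 243)/3 = (⅓)*166 = 166/3)
E(X, G) = 279 + G + X (E(X, G) = 201 + ((X + G) + 78) = 201 + ((G + X) + 78) = 201 + (78 + G + X) = 279 + G + X)
(E(630, -420) - 189094)/(397931 + a(234, -402)) = ((279 - 420 + 630) - 189094)/(397931 + 166/3) = (489 - 189094)/(1193959/3) = -188605*3/1193959 = -565815/1193959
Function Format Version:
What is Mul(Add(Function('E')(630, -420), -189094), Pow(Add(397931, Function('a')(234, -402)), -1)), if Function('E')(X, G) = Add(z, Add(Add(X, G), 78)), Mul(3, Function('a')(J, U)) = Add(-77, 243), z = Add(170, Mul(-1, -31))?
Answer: Rational(-565815, 1193959) ≈ -0.47390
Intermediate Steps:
z = 201 (z = Add(170, 31) = 201)
Function('a')(J, U) = Rational(166, 3) (Function('a')(J, U) = Mul(Rational(1, 3), Add(-77, 243)) = Mul(Rational(1, 3), 166) = Rational(166, 3))
Function('E')(X, G) = Add(279, G, X) (Function('E')(X, G) = Add(201, Add(Add(X, G), 78)) = Add(201, Add(Add(G, X), 78)) = Add(201, Add(78, G, X)) = Add(279, G, X))
Mul(Add(Function('E')(630, -420), -189094), Pow(Add(397931, Function('a')(234, -402)), -1)) = Mul(Add(Add(279, -420, 630), -189094), Pow(Add(397931, Rational(166, 3)), -1)) = Mul(Add(489, -189094), Pow(Rational(1193959, 3), -1)) = Mul(-188605, Rational(3, 1193959)) = Rational(-565815, 1193959)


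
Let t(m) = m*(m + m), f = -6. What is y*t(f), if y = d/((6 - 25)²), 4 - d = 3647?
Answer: -262296/361 ≈ -726.58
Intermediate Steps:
d = -3643 (d = 4 - 1*3647 = 4 - 3647 = -3643)
t(m) = 2*m² (t(m) = m*(2*m) = 2*m²)
y = -3643/361 (y = -3643/(6 - 25)² = -3643/((-19)²) = -3643/361 ≈ -10.091)
y*t(f) = -7286*(-6)²/361 = -7286*36/361 = -3643/361*72 = -262296/361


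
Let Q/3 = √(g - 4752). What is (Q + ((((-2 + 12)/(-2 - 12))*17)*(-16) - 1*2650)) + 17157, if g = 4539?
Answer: 102909/7 + 3*I*√213 ≈ 14701.0 + 43.784*I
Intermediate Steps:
Q = 3*I*√213 (Q = 3*√(4539 - 4752) = 3*√(-213) = 3*(I*√213) = 3*I*√213 ≈ 43.784*I)
(Q + ((((-2 + 12)/(-2 - 12))*17)*(-16) - 1*2650)) + 17157 = (3*I*√213 + ((((-2 + 12)/(-2 - 12))*17)*(-16) - 1*2650)) + 17157 = (3*I*√213 + (((10/(-14))*17)*(-16) - 2650)) + 17157 = (3*I*√213 + (((10*(-1/14))*17)*(-16) - 2650)) + 17157 = (3*I*√213 + (-5/7*17*(-16) - 2650)) + 17157 = (3*I*√213 + (-85/7*(-16) - 2650)) + 17157 = (3*I*√213 + (1360/7 - 2650)) + 17157 = (3*I*√213 - 17190/7) + 17157 = (-17190/7 + 3*I*√213) + 17157 = 102909/7 + 3*I*√213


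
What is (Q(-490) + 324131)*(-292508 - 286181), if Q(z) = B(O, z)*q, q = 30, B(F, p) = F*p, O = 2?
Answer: -170557587659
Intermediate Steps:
Q(z) = 60*z (Q(z) = (2*z)*30 = 60*z)
(Q(-490) + 324131)*(-292508 - 286181) = (60*(-490) + 324131)*(-292508 - 286181) = (-29400 + 324131)*(-578689) = 294731*(-578689) = -170557587659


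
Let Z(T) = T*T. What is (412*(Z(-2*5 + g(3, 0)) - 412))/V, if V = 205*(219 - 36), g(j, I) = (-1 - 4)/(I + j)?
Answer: -1022996/337635 ≈ -3.0299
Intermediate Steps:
g(j, I) = -5/(I + j)
Z(T) = T²
V = 37515 (V = 205*183 = 37515)
(412*(Z(-2*5 + g(3, 0)) - 412))/V = (412*((-2*5 - 5/(0 + 3))² - 412))/37515 = (412*((-10 - 5/3)² - 412))*(1/37515) = (412*((-35/3)² - 412))*(1/37515) = (412*(1225/9 - 412))*(1/37515) = (412*(-2483/9))*(1/37515) = -1022996/9*1/37515 = -1022996/337635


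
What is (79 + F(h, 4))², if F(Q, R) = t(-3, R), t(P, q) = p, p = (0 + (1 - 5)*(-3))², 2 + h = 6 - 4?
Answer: 49729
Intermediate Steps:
h = 0 (h = -2 + (6 - 4) = -2 + 2 = 0)
p = 144 (p = (0 - 4*(-3))² = (0 + 12)² = 12² = 144)
t(P, q) = 144
F(Q, R) = 144
(79 + F(h, 4))² = (79 + 144)² = 223² = 49729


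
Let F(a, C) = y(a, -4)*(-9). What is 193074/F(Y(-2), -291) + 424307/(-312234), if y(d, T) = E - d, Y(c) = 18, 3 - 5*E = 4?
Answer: 122537171/104078 ≈ 1177.4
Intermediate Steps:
E = -1/5 (E = 3/5 - 1/5*4 = 3/5 - 4/5 = -1/5 ≈ -0.20000)
y(d, T) = -1/5 - d
F(a, C) = 9/5 + 9*a (F(a, C) = (-1/5 - a)*(-9) = 9/5 + 9*a)
193074/F(Y(-2), -291) + 424307/(-312234) = 193074/(9/5 + 9*18) + 424307/(-312234) = 193074/(9/5 + 162) + 424307*(-1/312234) = 193074/(819/5) - 32639/24018 = 193074*(5/819) - 32639/24018 = 45970/39 - 32639/24018 = 122537171/104078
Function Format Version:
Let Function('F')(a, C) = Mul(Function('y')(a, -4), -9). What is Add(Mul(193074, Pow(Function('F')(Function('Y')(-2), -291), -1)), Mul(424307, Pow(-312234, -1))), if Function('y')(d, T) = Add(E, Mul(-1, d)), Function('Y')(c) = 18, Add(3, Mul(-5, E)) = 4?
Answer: Rational(122537171, 104078) ≈ 1177.4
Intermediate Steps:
E = Rational(-1, 5) (E = Add(Rational(3, 5), Mul(Rational(-1, 5), 4)) = Add(Rational(3, 5), Rational(-4, 5)) = Rational(-1, 5) ≈ -0.20000)
Function('y')(d, T) = Add(Rational(-1, 5), Mul(-1, d))
Function('F')(a, C) = Add(Rational(9, 5), Mul(9, a)) (Function('F')(a, C) = Mul(Add(Rational(-1, 5), Mul(-1, a)), -9) = Add(Rational(9, 5), Mul(9, a)))
Add(Mul(193074, Pow(Function('F')(Function('Y')(-2), -291), -1)), Mul(424307, Pow(-312234, -1))) = Add(Mul(193074, Pow(Add(Rational(9, 5), Mul(9, 18)), -1)), Mul(424307, Pow(-312234, -1))) = Add(Mul(193074, Pow(Add(Rational(9, 5), 162), -1)), Mul(424307, Rational(-1, 312234))) = Add(Mul(193074, Pow(Rational(819, 5), -1)), Rational(-32639, 24018)) = Add(Mul(193074, Rational(5, 819)), Rational(-32639, 24018)) = Add(Rational(45970, 39), Rational(-32639, 24018)) = Rational(122537171, 104078)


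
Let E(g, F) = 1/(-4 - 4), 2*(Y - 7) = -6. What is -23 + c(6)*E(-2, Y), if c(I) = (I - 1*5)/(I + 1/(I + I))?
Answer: -3361/146 ≈ -23.021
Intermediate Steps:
Y = 4 (Y = 7 + (½)*(-6) = 7 - 3 = 4)
E(g, F) = -⅛ (E(g, F) = 1/(-8) = -⅛)
c(I) = (-5 + I)/(I + 1/(2*I)) (c(I) = (I - 5)/(I + 1/(2*I)) = (-5 + I)/(I + 1/(2*I)))
-23 + c(6)*E(-2, Y) = -23 + (2*6*(-5 + 6)/(1 + 2*6²))*(-⅛) = -23 + (2*6*1/(1 + 2*36))*(-⅛) = -23 + (2*6*1/(1 + 72))*(-⅛) = -23 + (2*6*1/73)*(-⅛) = -23 + (2*6*(1/73)*1)*(-⅛) = -23 + (12/73)*(-⅛) = -23 - 3/146 = -3361/146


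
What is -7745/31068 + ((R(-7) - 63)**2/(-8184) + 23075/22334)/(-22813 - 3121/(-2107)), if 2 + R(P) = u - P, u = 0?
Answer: -18175399285696921/72900133773752340 ≈ -0.24932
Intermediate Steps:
R(P) = -2 - P (R(P) = -2 + (0 - P) = -2 - P)
-7745/31068 + ((R(-7) - 63)**2/(-8184) + 23075/22334)/(-22813 - 3121/(-2107)) = -7745/31068 + (((-2 - 1*(-7)) - 63)**2/(-8184) + 23075/22334)/(-22813 - 3121/(-2107)) = -7745*1/31068 + (((-2 + 7) - 63)**2*(-1/8184) + 23075*(1/22334))/(-22813 - 3121*(-1)/2107) = -7745/31068 + ((5 - 63)**2*(-1/8184) + 1775/1718)/(-22813 - 1*(-3121/2107)) = -7745/31068 + ((-58)**2*(-1/8184) + 1775/1718)/(-22813 + 3121/2107) = -7745/31068 + (3364*(-1/8184) + 1775/1718)/(-48063870/2107) = -7745/31068 + (-841/2046 + 1775/1718)*(-2107/48063870) = -7745/31068 + (546703/878757)*(-2107/48063870) = -7745/31068 - 1151903221/42236462209590 = -18175399285696921/72900133773752340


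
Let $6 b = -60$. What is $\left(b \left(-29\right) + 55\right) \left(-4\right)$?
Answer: $-1380$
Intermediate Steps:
$b = -10$ ($b = \frac{1}{6} \left(-60\right) = -10$)
$\left(b \left(-29\right) + 55\right) \left(-4\right) = \left(\left(-10\right) \left(-29\right) + 55\right) \left(-4\right) = \left(290 + 55\right) \left(-4\right) = 345 \left(-4\right) = -1380$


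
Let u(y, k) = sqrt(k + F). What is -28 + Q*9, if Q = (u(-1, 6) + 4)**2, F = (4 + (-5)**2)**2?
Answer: 7739 + 792*sqrt(7) ≈ 9834.4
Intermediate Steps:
F = 841 (F = (4 + 25)**2 = 29**2 = 841)
u(y, k) = sqrt(841 + k) (u(y, k) = sqrt(k + 841) = sqrt(841 + k))
Q = (4 + 11*sqrt(7))**2 (Q = (sqrt(841 + 6) + 4)**2 = (sqrt(847) + 4)**2 = (11*sqrt(7) + 4)**2 = (4 + 11*sqrt(7))**2 ≈ 1095.8)
-28 + Q*9 = -28 + (863 + 88*sqrt(7))*9 = -28 + (7767 + 792*sqrt(7)) = 7739 + 792*sqrt(7)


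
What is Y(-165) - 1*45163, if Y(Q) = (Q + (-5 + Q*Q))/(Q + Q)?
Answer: -2986169/66 ≈ -45245.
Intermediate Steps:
Y(Q) = (-5 + Q + Q**2)/(2*Q) (Y(Q) = (Q + (-5 + Q**2))/((2*Q)) = (-5 + Q + Q**2)*(1/(2*Q)) = (-5 + Q + Q**2)/(2*Q))
Y(-165) - 1*45163 = (1/2)*(-5 - 165*(1 - 165))/(-165) - 1*45163 = (1/2)*(-1/165)*(-5 - 165*(-164)) - 45163 = (1/2)*(-1/165)*(-5 + 27060) - 45163 = (1/2)*(-1/165)*27055 - 45163 = -5411/66 - 45163 = -2986169/66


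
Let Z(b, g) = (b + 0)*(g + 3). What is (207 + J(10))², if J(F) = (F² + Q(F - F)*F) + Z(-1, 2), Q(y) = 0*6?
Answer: 91204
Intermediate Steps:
Q(y) = 0
Z(b, g) = b*(3 + g)
J(F) = -5 + F² (J(F) = (F² + 0*F) - (3 + 2) = (F² + 0) - 1*5 = F² - 5 = -5 + F²)
(207 + J(10))² = (207 + (-5 + 10²))² = (207 + (-5 + 100))² = (207 + 95)² = 302² = 91204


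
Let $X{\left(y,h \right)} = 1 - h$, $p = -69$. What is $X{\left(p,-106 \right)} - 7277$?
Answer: $-7170$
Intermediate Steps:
$X{\left(p,-106 \right)} - 7277 = \left(1 - -106\right) - 7277 = \left(1 + 106\right) - 7277 = 107 - 7277 = -7170$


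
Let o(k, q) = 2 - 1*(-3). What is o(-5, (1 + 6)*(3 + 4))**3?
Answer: 125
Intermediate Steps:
o(k, q) = 5 (o(k, q) = 2 + 3 = 5)
o(-5, (1 + 6)*(3 + 4))**3 = 5**3 = 125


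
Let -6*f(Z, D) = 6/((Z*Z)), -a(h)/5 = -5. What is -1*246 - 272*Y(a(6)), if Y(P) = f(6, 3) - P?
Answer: 59054/9 ≈ 6561.6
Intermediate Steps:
a(h) = 25 (a(h) = -5*(-5) = 25)
f(Z, D) = -1/Z² (f(Z, D) = -1/(Z*Z) = -1/(Z²) = -1/Z²)
Y(P) = -1/36 - P (Y(P) = -1/6² - P = -1*1/36 - P = -1/36 - P)
-1*246 - 272*Y(a(6)) = -1*246 - 272*(-1/36 - 1*25) = -246 - 272*(-1/36 - 25) = -246 - 272*(-901/36) = -246 + 61268/9 = 59054/9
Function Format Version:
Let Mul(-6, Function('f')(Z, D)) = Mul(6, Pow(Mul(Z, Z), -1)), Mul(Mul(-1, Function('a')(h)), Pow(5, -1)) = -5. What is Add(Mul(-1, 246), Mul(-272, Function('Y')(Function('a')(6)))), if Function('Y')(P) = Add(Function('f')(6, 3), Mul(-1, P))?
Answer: Rational(59054, 9) ≈ 6561.6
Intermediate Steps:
Function('a')(h) = 25 (Function('a')(h) = Mul(-5, -5) = 25)
Function('f')(Z, D) = Mul(-1, Pow(Z, -2)) (Function('f')(Z, D) = Mul(Rational(-1, 6), Mul(6, Pow(Mul(Z, Z), -1))) = Mul(Rational(-1, 6), Mul(6, Pow(Pow(Z, 2), -1))) = Mul(Rational(-1, 6), Mul(6, Pow(Z, -2))) = Mul(-1, Pow(Z, -2)))
Function('Y')(P) = Add(Rational(-1, 36), Mul(-1, P)) (Function('Y')(P) = Add(Mul(-1, Pow(6, -2)), Mul(-1, P)) = Add(Mul(-1, Rational(1, 36)), Mul(-1, P)) = Add(Rational(-1, 36), Mul(-1, P)))
Add(Mul(-1, 246), Mul(-272, Function('Y')(Function('a')(6)))) = Add(Mul(-1, 246), Mul(-272, Add(Rational(-1, 36), Mul(-1, 25)))) = Add(-246, Mul(-272, Add(Rational(-1, 36), -25))) = Add(-246, Mul(-272, Rational(-901, 36))) = Add(-246, Rational(61268, 9)) = Rational(59054, 9)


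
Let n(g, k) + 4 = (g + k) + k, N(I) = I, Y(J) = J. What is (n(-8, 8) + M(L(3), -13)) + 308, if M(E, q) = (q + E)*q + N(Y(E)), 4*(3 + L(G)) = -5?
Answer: 532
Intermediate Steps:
L(G) = -17/4 (L(G) = -3 + (¼)*(-5) = -3 - 5/4 = -17/4)
n(g, k) = -4 + g + 2*k (n(g, k) = -4 + ((g + k) + k) = -4 + (g + 2*k) = -4 + g + 2*k)
M(E, q) = E + q*(E + q) (M(E, q) = (q + E)*q + E = (E + q)*q + E = q*(E + q) + E = E + q*(E + q))
(n(-8, 8) + M(L(3), -13)) + 308 = ((-4 - 8 + 2*8) + (-17/4 + (-13)² - 17/4*(-13))) + 308 = ((-4 - 8 + 16) + (-17/4 + 169 + 221/4)) + 308 = (4 + 220) + 308 = 224 + 308 = 532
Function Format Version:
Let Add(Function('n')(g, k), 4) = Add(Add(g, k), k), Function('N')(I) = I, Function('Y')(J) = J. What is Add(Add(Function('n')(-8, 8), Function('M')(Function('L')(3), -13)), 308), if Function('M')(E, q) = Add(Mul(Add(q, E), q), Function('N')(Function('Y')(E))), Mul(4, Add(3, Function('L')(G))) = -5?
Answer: 532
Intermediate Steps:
Function('L')(G) = Rational(-17, 4) (Function('L')(G) = Add(-3, Mul(Rational(1, 4), -5)) = Add(-3, Rational(-5, 4)) = Rational(-17, 4))
Function('n')(g, k) = Add(-4, g, Mul(2, k)) (Function('n')(g, k) = Add(-4, Add(Add(g, k), k)) = Add(-4, Add(g, Mul(2, k))) = Add(-4, g, Mul(2, k)))
Function('M')(E, q) = Add(E, Mul(q, Add(E, q))) (Function('M')(E, q) = Add(Mul(Add(q, E), q), E) = Add(Mul(Add(E, q), q), E) = Add(Mul(q, Add(E, q)), E) = Add(E, Mul(q, Add(E, q))))
Add(Add(Function('n')(-8, 8), Function('M')(Function('L')(3), -13)), 308) = Add(Add(Add(-4, -8, Mul(2, 8)), Add(Rational(-17, 4), Pow(-13, 2), Mul(Rational(-17, 4), -13))), 308) = Add(Add(Add(-4, -8, 16), Add(Rational(-17, 4), 169, Rational(221, 4))), 308) = Add(Add(4, 220), 308) = Add(224, 308) = 532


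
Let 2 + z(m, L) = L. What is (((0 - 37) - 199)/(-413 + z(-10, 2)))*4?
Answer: 16/7 ≈ 2.2857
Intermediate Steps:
z(m, L) = -2 + L
(((0 - 37) - 199)/(-413 + z(-10, 2)))*4 = (((0 - 37) - 199)/(-413 + (-2 + 2)))*4 = ((-37 - 199)/(-413 + 0))*4 = -236/(-413)*4 = -236*(-1/413)*4 = (4/7)*4 = 16/7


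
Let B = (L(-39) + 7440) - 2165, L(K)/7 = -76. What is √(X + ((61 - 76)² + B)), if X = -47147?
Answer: I*√42179 ≈ 205.38*I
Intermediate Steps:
L(K) = -532 (L(K) = 7*(-76) = -532)
B = 4743 (B = (-532 + 7440) - 2165 = 6908 - 2165 = 4743)
√(X + ((61 - 76)² + B)) = √(-47147 + ((61 - 76)² + 4743)) = √(-47147 + ((-15)² + 4743)) = √(-47147 + (225 + 4743)) = √(-47147 + 4968) = √(-42179) = I*√42179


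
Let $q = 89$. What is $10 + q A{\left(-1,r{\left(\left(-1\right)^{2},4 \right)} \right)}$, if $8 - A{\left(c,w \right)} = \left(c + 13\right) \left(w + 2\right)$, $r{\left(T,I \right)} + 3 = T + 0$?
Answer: $722$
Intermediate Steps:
$r{\left(T,I \right)} = -3 + T$ ($r{\left(T,I \right)} = -3 + \left(T + 0\right) = -3 + T$)
$A{\left(c,w \right)} = 8 - \left(2 + w\right) \left(13 + c\right)$ ($A{\left(c,w \right)} = 8 - \left(c + 13\right) \left(w + 2\right) = 8 - \left(13 + c\right) \left(2 + w\right) = 8 - \left(2 + w\right) \left(13 + c\right)$)
$10 + q A{\left(-1,r{\left(\left(-1\right)^{2},4 \right)} \right)} = 10 + 89 \left(-18 - 13 \left(-3 + \left(-1\right)^{2}\right) - -2 - - (-3 + \left(-1\right)^{2})\right) = 10 + 89 \left(-18 - 13 \left(-3 + 1\right) + 2 - - (-3 + 1)\right) = 10 + 89 \left(-18 - -26 + 2 - \left(-1\right) \left(-2\right)\right) = 10 + 89 \left(-18 + 26 + 2 - 2\right) = 10 + 89 \cdot 8 = 10 + 712 = 722$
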